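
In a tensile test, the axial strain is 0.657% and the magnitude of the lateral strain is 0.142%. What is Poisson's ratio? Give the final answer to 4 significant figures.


nu = -epsilon_lat / epsilon_axial
Lateral strain is contraction (negative), so using magnitudes:
nu = 0.142 / 0.657
nu = 0.2161


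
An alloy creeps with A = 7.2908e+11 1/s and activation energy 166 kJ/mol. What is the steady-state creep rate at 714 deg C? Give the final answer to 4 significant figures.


rate = A * exp(-Q / (R*T))
T = 714 + 273.15 = 987.15 K
rate = 7.2908e+11 * exp(-166e3 / (8.314 * 987.15))
rate = 1198 1/s


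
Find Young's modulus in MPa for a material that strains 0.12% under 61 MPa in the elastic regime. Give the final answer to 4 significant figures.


E = sigma / epsilon
epsilon = 0.12% = 1.2e-03
E = 61 / 1.2e-03
E = 50830 MPa


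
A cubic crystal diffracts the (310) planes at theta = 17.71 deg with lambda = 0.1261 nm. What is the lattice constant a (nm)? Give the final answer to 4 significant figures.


d = lambda / (2*sin(theta))
d = 0.1261 / (2*sin(17.71 deg))
d = 0.207265 nm
a = d * sqrt(h^2+k^2+l^2) = 0.207265 * sqrt(10)
a = 0.6554 nm


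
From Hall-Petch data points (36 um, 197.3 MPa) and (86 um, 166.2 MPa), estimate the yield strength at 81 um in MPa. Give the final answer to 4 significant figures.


sigma_y = sigma0 + k / sqrt(d)
1/sqrt(d1) = 1/sqrt(3.6e-05) = 166.667;  1/sqrt(d2) = 107.833
k = (sigma1 - sigma2) / (1/sqrt(d1) - 1/sqrt(d2)) = (197.3 - 166.2) / (166.667 - 107.833) = 0.528607 MPa*m^0.5
sigma0 = sigma1 - k/sqrt(d1) = 197.3 - 0.528607*166.667 = 109.199 MPa
sigma_y(d3) = 109.199 + 0.528607 / sqrt(8.1e-05) = 167.9 MPa


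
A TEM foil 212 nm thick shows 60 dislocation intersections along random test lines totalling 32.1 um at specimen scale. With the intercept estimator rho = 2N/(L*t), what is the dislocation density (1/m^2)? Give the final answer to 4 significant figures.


rho = 2N / (L * t)
L = 32.1 um = 3.21e-05 m, t = 212 nm = 2.12e-07 m
rho = 2 * 60 / (3.21e-05 * 2.12e-07)
rho = 1.763e+13 1/m^2


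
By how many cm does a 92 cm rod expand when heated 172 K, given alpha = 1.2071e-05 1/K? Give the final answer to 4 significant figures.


dL = L0 * alpha * dT
dL = 92 * 1.2071e-05 * 172
dL = 0.191 cm


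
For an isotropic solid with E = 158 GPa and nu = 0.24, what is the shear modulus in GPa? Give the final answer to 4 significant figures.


G = E / (2*(1+nu))
G = 158 / (2*(1+0.24))
G = 63.71 GPa


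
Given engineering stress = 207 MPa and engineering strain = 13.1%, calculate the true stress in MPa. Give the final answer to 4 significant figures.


sigma_true = sigma_eng * (1 + epsilon_eng)
sigma_true = 207 * (1 + 0.131)
sigma_true = 234.1 MPa


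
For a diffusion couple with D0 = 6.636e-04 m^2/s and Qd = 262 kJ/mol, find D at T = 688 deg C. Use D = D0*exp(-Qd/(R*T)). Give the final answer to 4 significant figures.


D = D0 * exp(-Qd / (R*T))
T = 961.15 K
D = 6.636e-04 * exp(-262e3 / (8.314 * 961.15))
D = 3.826e-18 m^2/s


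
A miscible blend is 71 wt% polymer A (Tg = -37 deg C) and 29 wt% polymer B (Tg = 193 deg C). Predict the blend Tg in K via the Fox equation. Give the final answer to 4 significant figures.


1/Tg = w1/Tg1 + w2/Tg2 (in Kelvin)
Tg1 = 236.15 K, Tg2 = 466.15 K
1/Tg = 0.71/236.15 + 0.29/466.15
Tg = 275.6 K


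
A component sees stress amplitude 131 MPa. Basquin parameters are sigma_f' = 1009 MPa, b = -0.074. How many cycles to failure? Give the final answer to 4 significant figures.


sigma_a = sigma_f' * (2*Nf)^b
2*Nf = (sigma_a / sigma_f')^(1/b)
2*Nf = (131 / 1009)^(1/-0.074)
2*Nf = 9.57965e+11
Nf = 4.79e+11 cycles


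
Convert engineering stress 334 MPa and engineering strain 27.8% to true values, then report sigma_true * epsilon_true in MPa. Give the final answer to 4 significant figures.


sigma_true = sigma_eng * (1 + epsilon_eng)
sigma_true = 334 * (1 + 0.278) = 426.852 MPa
epsilon_true = ln(1 + epsilon_eng)
epsilon_true = ln(1 + 0.278) = 0.245296
sigma_true * epsilon_true = 426.852 * 0.245296 = 104.7 MPa


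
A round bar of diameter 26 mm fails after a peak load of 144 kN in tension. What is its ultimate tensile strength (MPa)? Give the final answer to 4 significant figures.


A0 = pi*(d/2)^2 = pi*(26/2)^2 = 530.929 mm^2
UTS = F_max / A0 = 144*1000 / 530.929
UTS = 271.2 MPa


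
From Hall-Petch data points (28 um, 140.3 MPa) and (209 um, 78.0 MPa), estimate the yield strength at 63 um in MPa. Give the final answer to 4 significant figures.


sigma_y = sigma0 + k / sqrt(d)
1/sqrt(d1) = 1/sqrt(2.8e-05) = 188.982;  1/sqrt(d2) = 69.1714
k = (sigma1 - sigma2) / (1/sqrt(d1) - 1/sqrt(d2)) = (140.3 - 78.0) / (188.982 - 69.1714) = 0.519987 MPa*m^0.5
sigma0 = sigma1 - k/sqrt(d1) = 140.3 - 0.519987*188.982 = 42.0318 MPa
sigma_y(d3) = 42.0318 + 0.519987 / sqrt(6.3e-05) = 107.5 MPa


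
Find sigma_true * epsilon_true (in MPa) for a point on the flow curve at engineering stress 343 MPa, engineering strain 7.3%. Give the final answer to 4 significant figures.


sigma_true = sigma_eng * (1 + epsilon_eng)
sigma_true = 343 * (1 + 0.073) = 368.039 MPa
epsilon_true = ln(1 + epsilon_eng)
epsilon_true = ln(1 + 0.073) = 0.0704585
sigma_true * epsilon_true = 368.039 * 0.0704585 = 25.93 MPa


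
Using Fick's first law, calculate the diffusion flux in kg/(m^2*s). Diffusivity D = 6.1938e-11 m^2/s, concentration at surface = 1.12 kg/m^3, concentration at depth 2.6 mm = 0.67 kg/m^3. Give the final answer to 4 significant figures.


J = -D * (dC/dx) = D * (C1 - C2) / dx
J = 6.1938e-11 * (1.12 - 0.67) / 2.6e-03
J = 1.072e-08 kg/(m^2*s)


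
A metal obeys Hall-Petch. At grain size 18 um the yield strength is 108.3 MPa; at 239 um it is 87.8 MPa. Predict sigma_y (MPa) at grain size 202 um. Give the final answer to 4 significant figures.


sigma_y = sigma0 + k / sqrt(d)
1/sqrt(d1) = 1/sqrt(1.8e-05) = 235.702;  1/sqrt(d2) = 64.6846
k = (sigma1 - sigma2) / (1/sqrt(d1) - 1/sqrt(d2)) = (108.3 - 87.8) / (235.702 - 64.6846) = 0.119871 MPa*m^0.5
sigma0 = sigma1 - k/sqrt(d1) = 108.3 - 0.119871*235.702 = 80.0462 MPa
sigma_y(d3) = 80.0462 + 0.119871 / sqrt(2.02e-04) = 88.48 MPa


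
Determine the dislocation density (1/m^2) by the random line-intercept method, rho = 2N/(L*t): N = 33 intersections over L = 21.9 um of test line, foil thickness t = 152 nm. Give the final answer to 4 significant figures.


rho = 2N / (L * t)
L = 21.9 um = 2.19e-05 m, t = 152 nm = 1.52e-07 m
rho = 2 * 33 / (2.19e-05 * 1.52e-07)
rho = 1.983e+13 1/m^2


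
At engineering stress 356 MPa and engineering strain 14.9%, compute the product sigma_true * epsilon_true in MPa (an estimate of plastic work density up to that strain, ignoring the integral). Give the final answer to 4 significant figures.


sigma_true = sigma_eng * (1 + epsilon_eng)
sigma_true = 356 * (1 + 0.149) = 409.044 MPa
epsilon_true = ln(1 + epsilon_eng)
epsilon_true = ln(1 + 0.149) = 0.138892
sigma_true * epsilon_true = 409.044 * 0.138892 = 56.81 MPa


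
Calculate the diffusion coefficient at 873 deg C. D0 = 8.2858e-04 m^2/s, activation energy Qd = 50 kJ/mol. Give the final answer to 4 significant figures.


D = D0 * exp(-Qd / (R*T))
T = 1146.15 K
D = 8.2858e-04 * exp(-50e3 / (8.314 * 1146.15))
D = 4.361e-06 m^2/s


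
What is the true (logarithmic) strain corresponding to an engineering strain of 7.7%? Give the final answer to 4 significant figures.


epsilon_true = ln(1 + epsilon_eng)
epsilon_true = ln(1 + 0.077)
epsilon_true = 0.07418


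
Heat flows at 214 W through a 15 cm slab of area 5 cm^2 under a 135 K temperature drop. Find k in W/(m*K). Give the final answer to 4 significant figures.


k = Q*L / (A*dT)
L = 0.15 m, A = 5e-04 m^2
k = 214 * 0.15 / (5e-04 * 135)
k = 475.6 W/(m*K)


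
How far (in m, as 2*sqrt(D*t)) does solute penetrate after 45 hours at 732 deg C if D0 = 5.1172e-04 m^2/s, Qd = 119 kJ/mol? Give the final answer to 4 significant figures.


Step 1: D = D0 * exp(-Qd/(R*T))
T = 1005.15 K
D = 5.1172e-04 * exp(-119e3 / (8.314 * 1005.15)) = 3.34761e-10 m^2/s
Step 2: L = 2*sqrt(D*t)
t = 45 h = 162000 s
L = 2*sqrt(3.34761e-10 * 162000) = 0.01473 m


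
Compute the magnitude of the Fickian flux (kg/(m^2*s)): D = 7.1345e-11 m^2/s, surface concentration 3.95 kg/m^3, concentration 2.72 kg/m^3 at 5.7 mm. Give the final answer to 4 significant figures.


J = -D * (dC/dx) = D * (C1 - C2) / dx
J = 7.1345e-11 * (3.95 - 2.72) / 5.7e-03
J = 1.54e-08 kg/(m^2*s)


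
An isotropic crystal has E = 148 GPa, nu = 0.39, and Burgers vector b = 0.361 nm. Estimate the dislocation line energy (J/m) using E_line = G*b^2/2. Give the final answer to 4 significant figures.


Step 1: G = E / (2*(1+nu))
G = 148 / (2*(1+0.39)) = 53.2374 GPa = 5.32374e+10 Pa
Step 2: E_line = G*b^2/2
b = 0.361 nm = 3.61e-10 m
E_line = 0.5 * 5.32374e+10 * (3.61e-10)^2 = 3.469e-09 J/m


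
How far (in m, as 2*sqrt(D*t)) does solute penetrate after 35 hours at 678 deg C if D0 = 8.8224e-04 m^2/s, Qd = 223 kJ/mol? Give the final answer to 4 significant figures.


Step 1: D = D0 * exp(-Qd/(R*T))
T = 951.15 K
D = 8.8224e-04 * exp(-223e3 / (8.314 * 951.15)) = 4.99545e-16 m^2/s
Step 2: L = 2*sqrt(D*t)
t = 35 h = 126000 s
L = 2*sqrt(4.99545e-16 * 126000) = 1.587e-05 m


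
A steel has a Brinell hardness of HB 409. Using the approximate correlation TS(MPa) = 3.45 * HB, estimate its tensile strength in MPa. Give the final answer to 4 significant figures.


TS (MPa) = 3.45 * HB
TS = 3.45 * 409
TS = 1411 MPa


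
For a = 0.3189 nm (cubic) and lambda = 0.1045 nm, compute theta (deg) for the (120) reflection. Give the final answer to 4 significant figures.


d = a / sqrt(h^2+k^2+l^2)
d = 0.3189 / sqrt(5) = 0.142616 nm
lambda = 2*d*sin(theta)  =>  sin(theta) = lambda / (2*d)
sin(theta) = 0.1045 / (2 * 0.142616) = 0.366367
theta = 21.49 deg


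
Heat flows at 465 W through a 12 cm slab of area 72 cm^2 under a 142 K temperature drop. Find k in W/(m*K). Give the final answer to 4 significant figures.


k = Q*L / (A*dT)
L = 0.12 m, A = 7.2e-03 m^2
k = 465 * 0.12 / (7.2e-03 * 142)
k = 54.58 W/(m*K)


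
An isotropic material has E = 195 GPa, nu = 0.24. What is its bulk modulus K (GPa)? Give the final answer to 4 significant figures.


K = E / (3*(1-2*nu))
K = 195 / (3*(1-2*0.24))
K = 125 GPa


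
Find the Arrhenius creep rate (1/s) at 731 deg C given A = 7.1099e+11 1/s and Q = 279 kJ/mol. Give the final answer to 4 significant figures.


rate = A * exp(-Q / (R*T))
T = 731 + 273.15 = 1004.15 K
rate = 7.1099e+11 * exp(-279e3 / (8.314 * 1004.15))
rate = 2.178e-03 1/s


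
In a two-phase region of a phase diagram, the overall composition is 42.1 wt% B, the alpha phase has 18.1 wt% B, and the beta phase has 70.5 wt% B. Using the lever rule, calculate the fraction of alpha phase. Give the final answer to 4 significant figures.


f_alpha = (C_beta - C0) / (C_beta - C_alpha)
f_alpha = (70.5 - 42.1) / (70.5 - 18.1)
f_alpha = 0.542


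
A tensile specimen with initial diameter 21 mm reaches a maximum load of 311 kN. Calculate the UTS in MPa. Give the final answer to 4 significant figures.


A0 = pi*(d/2)^2 = pi*(21/2)^2 = 346.361 mm^2
UTS = F_max / A0 = 311*1000 / 346.361
UTS = 897.9 MPa


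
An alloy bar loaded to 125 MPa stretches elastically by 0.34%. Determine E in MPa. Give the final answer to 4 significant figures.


E = sigma / epsilon
epsilon = 0.34% = 3.4e-03
E = 125 / 3.4e-03
E = 36760 MPa


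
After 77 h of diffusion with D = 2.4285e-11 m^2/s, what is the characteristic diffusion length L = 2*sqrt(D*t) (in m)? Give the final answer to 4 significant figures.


t = 77 hr = 277200 s
Diffusion length = 2*sqrt(D*t)
= 2*sqrt(2.4285e-11 * 277200)
= 5.189e-03 m


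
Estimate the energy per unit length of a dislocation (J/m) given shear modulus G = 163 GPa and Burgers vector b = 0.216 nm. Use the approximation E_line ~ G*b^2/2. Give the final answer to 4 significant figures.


E = G*b^2/2
b = 0.216 nm = 2.16e-10 m
G = 163 GPa = 1.63e+11 Pa
E = 0.5 * 1.63e+11 * (2.16e-10)^2
E = 3.802e-09 J/m


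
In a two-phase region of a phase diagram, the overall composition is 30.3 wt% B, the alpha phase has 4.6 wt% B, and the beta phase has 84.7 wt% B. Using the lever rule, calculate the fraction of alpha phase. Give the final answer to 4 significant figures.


f_alpha = (C_beta - C0) / (C_beta - C_alpha)
f_alpha = (84.7 - 30.3) / (84.7 - 4.6)
f_alpha = 0.6792


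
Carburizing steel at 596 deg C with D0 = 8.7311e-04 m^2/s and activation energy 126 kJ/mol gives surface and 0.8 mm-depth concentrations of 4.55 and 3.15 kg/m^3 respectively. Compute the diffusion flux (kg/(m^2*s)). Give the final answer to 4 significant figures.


Step 1: D = D0 * exp(-Qd/(R*T))
T = 596 + 273.15 = 869.15 K
D = 8.7311e-04 * exp(-126e3 / (8.314 * 869.15)) = 2.3355e-11 m^2/s
Step 2: J = D * (C1 - C2) / dx
J = 2.3355e-11 * (4.55 - 3.15) / 8e-04
J = 4.087e-08 kg/(m^2*s)


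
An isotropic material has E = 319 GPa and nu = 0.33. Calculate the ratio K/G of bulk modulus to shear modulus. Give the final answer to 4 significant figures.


G = E / (2*(1+nu))
G = 319 / (2*(1+0.33)) = 119.925 GPa
K = E / (3*(1-2*nu))
K = 319 / (3*(1-2*0.33)) = 312.745 GPa
K/G = 312.745 / 119.925 = 2.608


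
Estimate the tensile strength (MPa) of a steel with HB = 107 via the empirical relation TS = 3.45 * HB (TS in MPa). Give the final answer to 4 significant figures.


TS (MPa) = 3.45 * HB
TS = 3.45 * 107
TS = 369.2 MPa


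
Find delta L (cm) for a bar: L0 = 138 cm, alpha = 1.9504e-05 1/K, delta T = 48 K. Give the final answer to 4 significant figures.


dL = L0 * alpha * dT
dL = 138 * 1.9504e-05 * 48
dL = 0.1292 cm


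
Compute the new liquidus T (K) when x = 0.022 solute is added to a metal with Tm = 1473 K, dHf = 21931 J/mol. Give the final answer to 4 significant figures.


dT = R*Tm^2*x / dHf
dT = 8.314 * 1473^2 * 0.022 / 21931
dT = 18.0959 K
T_new = 1473 - 18.0959 = 1455 K


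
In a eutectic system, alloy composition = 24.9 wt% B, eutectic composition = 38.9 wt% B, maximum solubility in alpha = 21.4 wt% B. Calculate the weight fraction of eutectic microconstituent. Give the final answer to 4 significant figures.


f_primary = (C_e - C0) / (C_e - C_alpha_max)
f_primary = (38.9 - 24.9) / (38.9 - 21.4)
f_primary = 0.8
f_eutectic = 1 - 0.8 = 0.2


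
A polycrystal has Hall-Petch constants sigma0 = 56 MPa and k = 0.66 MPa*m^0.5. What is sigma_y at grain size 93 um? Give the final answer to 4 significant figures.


sigma_y = sigma0 + k / sqrt(d)
d = 93 um = 9.3e-05 m
sigma_y = 56 + 0.66 / sqrt(9.3e-05)
sigma_y = 124.4 MPa


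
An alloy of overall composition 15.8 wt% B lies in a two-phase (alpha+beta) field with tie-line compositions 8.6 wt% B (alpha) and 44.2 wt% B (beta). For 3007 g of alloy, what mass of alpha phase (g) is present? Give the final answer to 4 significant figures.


f_alpha = (C_beta - C0) / (C_beta - C_alpha)
f_alpha = (44.2 - 15.8) / (44.2 - 8.6) = 0.797753
m_alpha = f_alpha * m_total = 0.797753 * 3007 = 2399 g


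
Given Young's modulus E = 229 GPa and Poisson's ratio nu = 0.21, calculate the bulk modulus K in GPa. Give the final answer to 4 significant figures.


K = E / (3*(1-2*nu))
K = 229 / (3*(1-2*0.21))
K = 131.6 GPa


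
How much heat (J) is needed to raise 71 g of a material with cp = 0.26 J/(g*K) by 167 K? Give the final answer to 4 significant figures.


Q = m * cp * dT
Q = 71 * 0.26 * 167
Q = 3083 J


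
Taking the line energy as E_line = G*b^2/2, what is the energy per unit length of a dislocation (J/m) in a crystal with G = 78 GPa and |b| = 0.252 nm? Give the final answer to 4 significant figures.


E = G*b^2/2
b = 0.252 nm = 2.52e-10 m
G = 78 GPa = 7.8e+10 Pa
E = 0.5 * 7.8e+10 * (2.52e-10)^2
E = 2.477e-09 J/m


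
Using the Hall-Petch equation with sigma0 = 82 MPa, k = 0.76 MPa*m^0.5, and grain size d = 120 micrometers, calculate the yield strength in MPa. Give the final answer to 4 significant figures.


sigma_y = sigma0 + k / sqrt(d)
d = 120 um = 1.2e-04 m
sigma_y = 82 + 0.76 / sqrt(1.2e-04)
sigma_y = 151.4 MPa


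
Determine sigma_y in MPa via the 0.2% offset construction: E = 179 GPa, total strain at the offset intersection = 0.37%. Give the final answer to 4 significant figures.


Offset strain = 0.002
Elastic strain at yield = total_strain - offset = 3.7e-03 - 0.002 = 1.7e-03
sigma_y = E * elastic_strain = 179000 * 1.7e-03
sigma_y = 304.3 MPa


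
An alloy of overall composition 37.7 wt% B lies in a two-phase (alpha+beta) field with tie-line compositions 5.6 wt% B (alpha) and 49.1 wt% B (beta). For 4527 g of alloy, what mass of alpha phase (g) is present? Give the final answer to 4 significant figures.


f_alpha = (C_beta - C0) / (C_beta - C_alpha)
f_alpha = (49.1 - 37.7) / (49.1 - 5.6) = 0.262069
m_alpha = f_alpha * m_total = 0.262069 * 4527 = 1186 g


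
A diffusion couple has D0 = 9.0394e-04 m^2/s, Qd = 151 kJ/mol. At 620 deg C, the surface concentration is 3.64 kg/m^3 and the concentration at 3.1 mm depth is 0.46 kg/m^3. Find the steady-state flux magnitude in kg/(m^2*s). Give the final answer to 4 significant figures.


Step 1: D = D0 * exp(-Qd/(R*T))
T = 620 + 273.15 = 893.15 K
D = 9.0394e-04 * exp(-151e3 / (8.314 * 893.15)) = 1.33289e-12 m^2/s
Step 2: J = D * (C1 - C2) / dx
J = 1.33289e-12 * (3.64 - 0.46) / 3.1e-03
J = 1.367e-09 kg/(m^2*s)


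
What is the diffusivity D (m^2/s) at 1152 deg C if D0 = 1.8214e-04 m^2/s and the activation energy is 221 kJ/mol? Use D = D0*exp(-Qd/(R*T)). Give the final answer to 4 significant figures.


D = D0 * exp(-Qd / (R*T))
T = 1425.15 K
D = 1.8214e-04 * exp(-221e3 / (8.314 * 1425.15))
D = 1.445e-12 m^2/s


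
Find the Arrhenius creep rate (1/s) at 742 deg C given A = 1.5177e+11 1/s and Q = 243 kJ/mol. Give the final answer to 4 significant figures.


rate = A * exp(-Q / (R*T))
T = 742 + 273.15 = 1015.15 K
rate = 1.5177e+11 * exp(-243e3 / (8.314 * 1015.15))
rate = 0.04755 1/s


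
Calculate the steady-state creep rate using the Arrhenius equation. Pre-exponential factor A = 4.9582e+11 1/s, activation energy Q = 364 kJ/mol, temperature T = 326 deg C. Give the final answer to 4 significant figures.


rate = A * exp(-Q / (R*T))
T = 326 + 273.15 = 599.15 K
rate = 4.9582e+11 * exp(-364e3 / (8.314 * 599.15))
rate = 9.124e-21 1/s


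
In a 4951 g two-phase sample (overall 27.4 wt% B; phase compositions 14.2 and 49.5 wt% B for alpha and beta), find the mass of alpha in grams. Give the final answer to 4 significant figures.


f_alpha = (C_beta - C0) / (C_beta - C_alpha)
f_alpha = (49.5 - 27.4) / (49.5 - 14.2) = 0.626062
m_alpha = f_alpha * m_total = 0.626062 * 4951 = 3100 g


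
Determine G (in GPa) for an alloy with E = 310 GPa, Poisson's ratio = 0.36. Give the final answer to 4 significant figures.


G = E / (2*(1+nu))
G = 310 / (2*(1+0.36))
G = 114 GPa


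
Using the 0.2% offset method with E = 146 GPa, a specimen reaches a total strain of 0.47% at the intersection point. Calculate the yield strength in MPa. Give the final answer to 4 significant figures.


Offset strain = 0.002
Elastic strain at yield = total_strain - offset = 4.7e-03 - 0.002 = 2.7e-03
sigma_y = E * elastic_strain = 146000 * 2.7e-03
sigma_y = 394.2 MPa


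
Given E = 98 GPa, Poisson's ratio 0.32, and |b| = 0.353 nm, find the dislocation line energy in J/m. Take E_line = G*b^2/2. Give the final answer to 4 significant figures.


Step 1: G = E / (2*(1+nu))
G = 98 / (2*(1+0.32)) = 37.1212 GPa = 3.71212e+10 Pa
Step 2: E_line = G*b^2/2
b = 0.353 nm = 3.53e-10 m
E_line = 0.5 * 3.71212e+10 * (3.53e-10)^2 = 2.313e-09 J/m


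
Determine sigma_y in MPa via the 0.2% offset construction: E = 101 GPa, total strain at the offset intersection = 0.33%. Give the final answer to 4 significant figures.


Offset strain = 0.002
Elastic strain at yield = total_strain - offset = 3.3e-03 - 0.002 = 1.3e-03
sigma_y = E * elastic_strain = 101000 * 1.3e-03
sigma_y = 131.3 MPa


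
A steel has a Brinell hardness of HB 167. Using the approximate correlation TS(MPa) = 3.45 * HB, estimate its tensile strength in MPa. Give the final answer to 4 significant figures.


TS (MPa) = 3.45 * HB
TS = 3.45 * 167
TS = 576.2 MPa


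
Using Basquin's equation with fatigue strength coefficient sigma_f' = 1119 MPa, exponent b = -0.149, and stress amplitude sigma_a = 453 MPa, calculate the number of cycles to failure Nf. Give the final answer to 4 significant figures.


sigma_a = sigma_f' * (2*Nf)^b
2*Nf = (sigma_a / sigma_f')^(1/b)
2*Nf = (453 / 1119)^(1/-0.149)
2*Nf = 432.299
Nf = 216.1 cycles


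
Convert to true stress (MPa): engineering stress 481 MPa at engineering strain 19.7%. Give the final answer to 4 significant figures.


sigma_true = sigma_eng * (1 + epsilon_eng)
sigma_true = 481 * (1 + 0.197)
sigma_true = 575.8 MPa


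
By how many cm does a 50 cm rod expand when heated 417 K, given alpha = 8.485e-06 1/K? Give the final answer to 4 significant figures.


dL = L0 * alpha * dT
dL = 50 * 8.485e-06 * 417
dL = 0.1769 cm


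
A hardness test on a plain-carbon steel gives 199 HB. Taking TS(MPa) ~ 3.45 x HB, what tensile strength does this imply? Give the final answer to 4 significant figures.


TS (MPa) = 3.45 * HB
TS = 3.45 * 199
TS = 686.6 MPa


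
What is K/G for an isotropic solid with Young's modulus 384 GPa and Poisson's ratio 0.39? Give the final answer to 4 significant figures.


G = E / (2*(1+nu))
G = 384 / (2*(1+0.39)) = 138.129 GPa
K = E / (3*(1-2*nu))
K = 384 / (3*(1-2*0.39)) = 581.818 GPa
K/G = 581.818 / 138.129 = 4.212


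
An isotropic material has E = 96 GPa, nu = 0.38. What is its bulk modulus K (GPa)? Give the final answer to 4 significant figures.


K = E / (3*(1-2*nu))
K = 96 / (3*(1-2*0.38))
K = 133.3 GPa


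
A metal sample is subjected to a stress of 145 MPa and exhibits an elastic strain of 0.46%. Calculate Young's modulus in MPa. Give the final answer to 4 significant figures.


E = sigma / epsilon
epsilon = 0.46% = 4.6e-03
E = 145 / 4.6e-03
E = 31520 MPa


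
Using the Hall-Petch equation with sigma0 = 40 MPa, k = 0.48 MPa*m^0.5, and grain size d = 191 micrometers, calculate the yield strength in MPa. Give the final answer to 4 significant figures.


sigma_y = sigma0 + k / sqrt(d)
d = 191 um = 1.91e-04 m
sigma_y = 40 + 0.48 / sqrt(1.91e-04)
sigma_y = 74.73 MPa


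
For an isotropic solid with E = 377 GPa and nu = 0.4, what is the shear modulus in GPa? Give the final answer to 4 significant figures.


G = E / (2*(1+nu))
G = 377 / (2*(1+0.4))
G = 134.6 GPa


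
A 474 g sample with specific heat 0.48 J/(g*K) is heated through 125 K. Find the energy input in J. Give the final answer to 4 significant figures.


Q = m * cp * dT
Q = 474 * 0.48 * 125
Q = 28440 J


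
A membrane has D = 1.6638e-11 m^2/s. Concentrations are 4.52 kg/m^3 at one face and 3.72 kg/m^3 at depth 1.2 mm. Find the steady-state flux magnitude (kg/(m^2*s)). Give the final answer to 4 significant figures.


J = -D * (dC/dx) = D * (C1 - C2) / dx
J = 1.6638e-11 * (4.52 - 3.72) / 1.2e-03
J = 1.109e-08 kg/(m^2*s)


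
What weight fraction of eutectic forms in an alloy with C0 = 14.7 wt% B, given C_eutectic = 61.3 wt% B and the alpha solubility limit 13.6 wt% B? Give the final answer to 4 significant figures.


f_primary = (C_e - C0) / (C_e - C_alpha_max)
f_primary = (61.3 - 14.7) / (61.3 - 13.6)
f_primary = 0.976939
f_eutectic = 1 - 0.976939 = 0.02306


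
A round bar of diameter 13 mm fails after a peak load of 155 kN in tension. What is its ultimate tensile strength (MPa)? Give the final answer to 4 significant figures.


A0 = pi*(d/2)^2 = pi*(13/2)^2 = 132.732 mm^2
UTS = F_max / A0 = 155*1000 / 132.732
UTS = 1168 MPa


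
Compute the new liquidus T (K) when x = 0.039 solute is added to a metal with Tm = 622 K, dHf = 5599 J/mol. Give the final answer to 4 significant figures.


dT = R*Tm^2*x / dHf
dT = 8.314 * 622^2 * 0.039 / 5599
dT = 22.405 K
T_new = 622 - 22.405 = 599.6 K


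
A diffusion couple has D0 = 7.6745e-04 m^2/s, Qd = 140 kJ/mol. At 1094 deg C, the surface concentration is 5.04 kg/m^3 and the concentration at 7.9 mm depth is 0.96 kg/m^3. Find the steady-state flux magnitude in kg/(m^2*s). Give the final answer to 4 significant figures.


Step 1: D = D0 * exp(-Qd/(R*T))
T = 1094 + 273.15 = 1367.15 K
D = 7.6745e-04 * exp(-140e3 / (8.314 * 1367.15)) = 3.43465e-09 m^2/s
Step 2: J = D * (C1 - C2) / dx
J = 3.43465e-09 * (5.04 - 0.96) / 7.9e-03
J = 1.774e-06 kg/(m^2*s)


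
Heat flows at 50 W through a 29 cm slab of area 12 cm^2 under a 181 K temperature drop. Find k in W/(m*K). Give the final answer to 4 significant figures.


k = Q*L / (A*dT)
L = 0.29 m, A = 1.2e-03 m^2
k = 50 * 0.29 / (1.2e-03 * 181)
k = 66.76 W/(m*K)


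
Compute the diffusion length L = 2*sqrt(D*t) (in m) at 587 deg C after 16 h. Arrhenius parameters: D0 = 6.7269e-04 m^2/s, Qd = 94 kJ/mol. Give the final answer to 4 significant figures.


Step 1: D = D0 * exp(-Qd/(R*T))
T = 860.15 K
D = 6.7269e-04 * exp(-94e3 / (8.314 * 860.15)) = 1.31594e-09 m^2/s
Step 2: L = 2*sqrt(D*t)
t = 16 h = 57600 s
L = 2*sqrt(1.31594e-09 * 57600) = 0.01741 m


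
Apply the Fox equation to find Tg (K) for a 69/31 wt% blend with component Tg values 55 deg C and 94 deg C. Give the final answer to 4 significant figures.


1/Tg = w1/Tg1 + w2/Tg2 (in Kelvin)
Tg1 = 328.15 K, Tg2 = 367.15 K
1/Tg = 0.69/328.15 + 0.31/367.15
Tg = 339.3 K


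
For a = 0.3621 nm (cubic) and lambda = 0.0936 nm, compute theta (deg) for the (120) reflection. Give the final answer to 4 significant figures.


d = a / sqrt(h^2+k^2+l^2)
d = 0.3621 / sqrt(5) = 0.161936 nm
lambda = 2*d*sin(theta)  =>  sin(theta) = lambda / (2*d)
sin(theta) = 0.0936 / (2 * 0.161936) = 0.289003
theta = 16.8 deg


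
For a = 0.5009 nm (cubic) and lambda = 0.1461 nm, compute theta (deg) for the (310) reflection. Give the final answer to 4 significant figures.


d = a / sqrt(h^2+k^2+l^2)
d = 0.5009 / sqrt(10) = 0.158398 nm
lambda = 2*d*sin(theta)  =>  sin(theta) = lambda / (2*d)
sin(theta) = 0.1461 / (2 * 0.158398) = 0.461179
theta = 27.46 deg


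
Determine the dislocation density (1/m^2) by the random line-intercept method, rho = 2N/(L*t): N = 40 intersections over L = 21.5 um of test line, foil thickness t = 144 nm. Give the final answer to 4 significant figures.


rho = 2N / (L * t)
L = 21.5 um = 2.15e-05 m, t = 144 nm = 1.44e-07 m
rho = 2 * 40 / (2.15e-05 * 1.44e-07)
rho = 2.584e+13 1/m^2


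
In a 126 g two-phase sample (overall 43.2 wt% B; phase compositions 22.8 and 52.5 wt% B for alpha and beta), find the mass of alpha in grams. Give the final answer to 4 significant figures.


f_alpha = (C_beta - C0) / (C_beta - C_alpha)
f_alpha = (52.5 - 43.2) / (52.5 - 22.8) = 0.313131
m_alpha = f_alpha * m_total = 0.313131 * 126 = 39.45 g


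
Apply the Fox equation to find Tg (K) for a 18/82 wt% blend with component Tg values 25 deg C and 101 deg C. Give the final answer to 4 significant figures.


1/Tg = w1/Tg1 + w2/Tg2 (in Kelvin)
Tg1 = 298.15 K, Tg2 = 374.15 K
1/Tg = 0.18/298.15 + 0.82/374.15
Tg = 357.7 K


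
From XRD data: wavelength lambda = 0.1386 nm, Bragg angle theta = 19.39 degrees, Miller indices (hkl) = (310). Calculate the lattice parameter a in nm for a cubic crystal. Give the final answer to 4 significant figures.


d = lambda / (2*sin(theta))
d = 0.1386 / (2*sin(19.39 deg))
d = 0.208737 nm
a = d * sqrt(h^2+k^2+l^2) = 0.208737 * sqrt(10)
a = 0.6601 nm


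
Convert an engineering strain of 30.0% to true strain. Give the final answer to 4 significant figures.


epsilon_true = ln(1 + epsilon_eng)
epsilon_true = ln(1 + 0.3)
epsilon_true = 0.2624


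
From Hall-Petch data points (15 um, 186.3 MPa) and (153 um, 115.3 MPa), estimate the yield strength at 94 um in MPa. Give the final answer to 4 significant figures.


sigma_y = sigma0 + k / sqrt(d)
1/sqrt(d1) = 1/sqrt(1.5e-05) = 258.199;  1/sqrt(d2) = 80.8452
k = (sigma1 - sigma2) / (1/sqrt(d1) - 1/sqrt(d2)) = (186.3 - 115.3) / (258.199 - 80.8452) = 0.40033 MPa*m^0.5
sigma0 = sigma1 - k/sqrt(d1) = 186.3 - 0.40033*258.199 = 82.9352 MPa
sigma_y(d3) = 82.9352 + 0.40033 / sqrt(9.4e-05) = 124.2 MPa


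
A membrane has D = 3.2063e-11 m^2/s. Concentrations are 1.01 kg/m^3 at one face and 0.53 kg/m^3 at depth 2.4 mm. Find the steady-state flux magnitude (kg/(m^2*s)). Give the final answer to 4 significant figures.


J = -D * (dC/dx) = D * (C1 - C2) / dx
J = 3.2063e-11 * (1.01 - 0.53) / 2.4e-03
J = 6.413e-09 kg/(m^2*s)


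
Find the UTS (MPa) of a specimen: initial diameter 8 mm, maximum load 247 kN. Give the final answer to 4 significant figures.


A0 = pi*(d/2)^2 = pi*(8/2)^2 = 50.2655 mm^2
UTS = F_max / A0 = 247*1000 / 50.2655
UTS = 4914 MPa


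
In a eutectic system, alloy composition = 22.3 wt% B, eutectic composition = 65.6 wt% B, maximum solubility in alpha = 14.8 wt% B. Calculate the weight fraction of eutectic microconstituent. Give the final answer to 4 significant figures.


f_primary = (C_e - C0) / (C_e - C_alpha_max)
f_primary = (65.6 - 22.3) / (65.6 - 14.8)
f_primary = 0.852362
f_eutectic = 1 - 0.852362 = 0.1476


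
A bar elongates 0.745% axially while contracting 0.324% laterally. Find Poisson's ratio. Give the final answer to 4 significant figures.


nu = -epsilon_lat / epsilon_axial
Lateral strain is contraction (negative), so using magnitudes:
nu = 0.324 / 0.745
nu = 0.4349


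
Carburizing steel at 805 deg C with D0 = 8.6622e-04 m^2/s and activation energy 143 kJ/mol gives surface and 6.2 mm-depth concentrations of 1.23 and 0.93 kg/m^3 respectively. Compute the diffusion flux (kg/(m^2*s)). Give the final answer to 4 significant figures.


Step 1: D = D0 * exp(-Qd/(R*T))
T = 805 + 273.15 = 1078.15 K
D = 8.6622e-04 * exp(-143e3 / (8.314 * 1078.15)) = 1.02154e-10 m^2/s
Step 2: J = D * (C1 - C2) / dx
J = 1.02154e-10 * (1.23 - 0.93) / 6.2e-03
J = 4.943e-09 kg/(m^2*s)


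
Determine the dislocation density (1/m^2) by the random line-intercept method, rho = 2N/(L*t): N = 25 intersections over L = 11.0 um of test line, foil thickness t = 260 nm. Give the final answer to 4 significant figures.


rho = 2N / (L * t)
L = 11.0 um = 1.1e-05 m, t = 260 nm = 2.6e-07 m
rho = 2 * 25 / (1.1e-05 * 2.6e-07)
rho = 1.748e+13 1/m^2


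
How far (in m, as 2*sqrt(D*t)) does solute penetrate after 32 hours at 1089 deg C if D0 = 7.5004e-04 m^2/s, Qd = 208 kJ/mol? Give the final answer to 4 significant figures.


Step 1: D = D0 * exp(-Qd/(R*T))
T = 1362.15 K
D = 7.5004e-04 * exp(-208e3 / (8.314 * 1362.15)) = 7.91733e-12 m^2/s
Step 2: L = 2*sqrt(D*t)
t = 32 h = 115200 s
L = 2*sqrt(7.91733e-12 * 115200) = 1.91e-03 m


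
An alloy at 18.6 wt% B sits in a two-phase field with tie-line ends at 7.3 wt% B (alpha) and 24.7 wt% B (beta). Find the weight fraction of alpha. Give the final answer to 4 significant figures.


f_alpha = (C_beta - C0) / (C_beta - C_alpha)
f_alpha = (24.7 - 18.6) / (24.7 - 7.3)
f_alpha = 0.3506


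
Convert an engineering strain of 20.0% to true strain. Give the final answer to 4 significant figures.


epsilon_true = ln(1 + epsilon_eng)
epsilon_true = ln(1 + 0.2)
epsilon_true = 0.1823


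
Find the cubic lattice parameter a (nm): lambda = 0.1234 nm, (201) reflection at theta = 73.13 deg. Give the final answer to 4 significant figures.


d = lambda / (2*sin(theta))
d = 0.1234 / (2*sin(73.13 deg))
d = 0.0644746 nm
a = d * sqrt(h^2+k^2+l^2) = 0.0644746 * sqrt(5)
a = 0.1442 nm


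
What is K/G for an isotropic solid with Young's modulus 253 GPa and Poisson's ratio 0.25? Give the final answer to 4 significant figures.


G = E / (2*(1+nu))
G = 253 / (2*(1+0.25)) = 101.2 GPa
K = E / (3*(1-2*nu))
K = 253 / (3*(1-2*0.25)) = 168.667 GPa
K/G = 168.667 / 101.2 = 1.667


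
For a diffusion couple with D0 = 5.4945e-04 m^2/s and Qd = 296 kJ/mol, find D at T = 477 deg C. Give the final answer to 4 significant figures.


D = D0 * exp(-Qd / (R*T))
T = 750.15 K
D = 5.4945e-04 * exp(-296e3 / (8.314 * 750.15))
D = 1.343e-24 m^2/s


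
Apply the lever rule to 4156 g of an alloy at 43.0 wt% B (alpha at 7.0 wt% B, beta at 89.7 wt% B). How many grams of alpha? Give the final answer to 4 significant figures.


f_alpha = (C_beta - C0) / (C_beta - C_alpha)
f_alpha = (89.7 - 43.0) / (89.7 - 7.0) = 0.564692
m_alpha = f_alpha * m_total = 0.564692 * 4156 = 2347 g


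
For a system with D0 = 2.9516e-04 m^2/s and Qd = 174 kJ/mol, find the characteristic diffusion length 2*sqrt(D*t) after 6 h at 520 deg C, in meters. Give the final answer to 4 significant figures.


Step 1: D = D0 * exp(-Qd/(R*T))
T = 793.15 K
D = 2.9516e-04 * exp(-174e3 / (8.314 * 793.15)) = 1.02445e-15 m^2/s
Step 2: L = 2*sqrt(D*t)
t = 6 h = 21600 s
L = 2*sqrt(1.02445e-15 * 21600) = 9.408e-06 m


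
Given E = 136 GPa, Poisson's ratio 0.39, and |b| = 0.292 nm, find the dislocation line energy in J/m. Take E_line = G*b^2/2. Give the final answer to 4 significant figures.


Step 1: G = E / (2*(1+nu))
G = 136 / (2*(1+0.39)) = 48.9209 GPa = 4.89209e+10 Pa
Step 2: E_line = G*b^2/2
b = 0.292 nm = 2.92e-10 m
E_line = 0.5 * 4.89209e+10 * (2.92e-10)^2 = 2.086e-09 J/m


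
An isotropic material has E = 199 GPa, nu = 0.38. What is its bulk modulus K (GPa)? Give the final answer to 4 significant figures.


K = E / (3*(1-2*nu))
K = 199 / (3*(1-2*0.38))
K = 276.4 GPa


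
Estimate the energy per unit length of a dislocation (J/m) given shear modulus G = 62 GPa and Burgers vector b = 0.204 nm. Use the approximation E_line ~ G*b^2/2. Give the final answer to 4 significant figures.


E = G*b^2/2
b = 0.204 nm = 2.04e-10 m
G = 62 GPa = 6.2e+10 Pa
E = 0.5 * 6.2e+10 * (2.04e-10)^2
E = 1.29e-09 J/m


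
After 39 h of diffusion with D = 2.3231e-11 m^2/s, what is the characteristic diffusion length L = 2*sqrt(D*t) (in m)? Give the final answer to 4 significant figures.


t = 39 hr = 140400 s
Diffusion length = 2*sqrt(D*t)
= 2*sqrt(2.3231e-11 * 140400)
= 3.612e-03 m


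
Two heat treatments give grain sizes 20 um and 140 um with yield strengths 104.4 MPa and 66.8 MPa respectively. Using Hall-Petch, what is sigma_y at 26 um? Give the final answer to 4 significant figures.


sigma_y = sigma0 + k / sqrt(d)
1/sqrt(d1) = 1/sqrt(2e-05) = 223.607;  1/sqrt(d2) = 84.5154
k = (sigma1 - sigma2) / (1/sqrt(d1) - 1/sqrt(d2)) = (104.4 - 66.8) / (223.607 - 84.5154) = 0.270326 MPa*m^0.5
sigma0 = sigma1 - k/sqrt(d1) = 104.4 - 0.270326*223.607 = 43.9533 MPa
sigma_y(d3) = 43.9533 + 0.270326 / sqrt(2.6e-05) = 96.97 MPa


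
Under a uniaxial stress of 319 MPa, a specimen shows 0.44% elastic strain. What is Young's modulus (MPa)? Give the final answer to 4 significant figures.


E = sigma / epsilon
epsilon = 0.44% = 4.4e-03
E = 319 / 4.4e-03
E = 72500 MPa


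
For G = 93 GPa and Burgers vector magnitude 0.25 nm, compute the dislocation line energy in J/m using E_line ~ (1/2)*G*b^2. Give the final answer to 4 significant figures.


E = G*b^2/2
b = 0.25 nm = 2.5e-10 m
G = 93 GPa = 9.3e+10 Pa
E = 0.5 * 9.3e+10 * (2.5e-10)^2
E = 2.906e-09 J/m


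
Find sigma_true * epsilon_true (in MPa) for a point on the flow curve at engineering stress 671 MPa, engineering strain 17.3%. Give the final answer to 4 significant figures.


sigma_true = sigma_eng * (1 + epsilon_eng)
sigma_true = 671 * (1 + 0.173) = 787.083 MPa
epsilon_true = ln(1 + epsilon_eng)
epsilon_true = ln(1 + 0.173) = 0.159565
sigma_true * epsilon_true = 787.083 * 0.159565 = 125.6 MPa


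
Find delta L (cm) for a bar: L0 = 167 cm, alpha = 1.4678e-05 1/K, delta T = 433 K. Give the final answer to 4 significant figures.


dL = L0 * alpha * dT
dL = 167 * 1.4678e-05 * 433
dL = 1.061 cm


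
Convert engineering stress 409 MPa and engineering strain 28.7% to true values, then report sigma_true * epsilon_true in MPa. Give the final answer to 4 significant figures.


sigma_true = sigma_eng * (1 + epsilon_eng)
sigma_true = 409 * (1 + 0.287) = 526.383 MPa
epsilon_true = ln(1 + epsilon_eng)
epsilon_true = ln(1 + 0.287) = 0.252314
sigma_true * epsilon_true = 526.383 * 0.252314 = 132.8 MPa


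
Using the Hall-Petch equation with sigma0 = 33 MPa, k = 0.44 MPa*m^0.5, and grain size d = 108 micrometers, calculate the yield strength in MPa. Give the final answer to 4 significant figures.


sigma_y = sigma0 + k / sqrt(d)
d = 108 um = 1.08e-04 m
sigma_y = 33 + 0.44 / sqrt(1.08e-04)
sigma_y = 75.34 MPa


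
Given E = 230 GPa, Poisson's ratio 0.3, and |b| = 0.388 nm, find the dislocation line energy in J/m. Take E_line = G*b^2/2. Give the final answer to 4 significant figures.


Step 1: G = E / (2*(1+nu))
G = 230 / (2*(1+0.3)) = 88.4615 GPa = 8.84615e+10 Pa
Step 2: E_line = G*b^2/2
b = 0.388 nm = 3.88e-10 m
E_line = 0.5 * 8.84615e+10 * (3.88e-10)^2 = 6.659e-09 J/m


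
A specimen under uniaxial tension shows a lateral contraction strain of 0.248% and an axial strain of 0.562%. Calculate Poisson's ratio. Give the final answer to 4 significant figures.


nu = -epsilon_lat / epsilon_axial
Lateral strain is contraction (negative), so using magnitudes:
nu = 0.248 / 0.562
nu = 0.4413


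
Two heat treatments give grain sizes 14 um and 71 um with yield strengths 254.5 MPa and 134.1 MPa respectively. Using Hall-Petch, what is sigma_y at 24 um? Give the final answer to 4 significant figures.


sigma_y = sigma0 + k / sqrt(d)
1/sqrt(d1) = 1/sqrt(1.4e-05) = 267.261;  1/sqrt(d2) = 118.678
k = (sigma1 - sigma2) / (1/sqrt(d1) - 1/sqrt(d2)) = (254.5 - 134.1) / (267.261 - 118.678) = 0.810321 MPa*m^0.5
sigma0 = sigma1 - k/sqrt(d1) = 254.5 - 0.810321*267.261 = 37.9326 MPa
sigma_y(d3) = 37.9326 + 0.810321 / sqrt(2.4e-05) = 203.3 MPa


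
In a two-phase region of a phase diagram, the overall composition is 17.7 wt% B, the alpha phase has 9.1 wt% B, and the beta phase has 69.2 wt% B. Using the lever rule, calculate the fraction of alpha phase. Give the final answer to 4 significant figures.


f_alpha = (C_beta - C0) / (C_beta - C_alpha)
f_alpha = (69.2 - 17.7) / (69.2 - 9.1)
f_alpha = 0.8569


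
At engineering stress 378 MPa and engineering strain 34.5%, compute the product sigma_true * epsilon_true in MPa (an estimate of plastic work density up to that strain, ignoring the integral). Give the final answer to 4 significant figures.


sigma_true = sigma_eng * (1 + epsilon_eng)
sigma_true = 378 * (1 + 0.345) = 508.41 MPa
epsilon_true = ln(1 + epsilon_eng)
epsilon_true = ln(1 + 0.345) = 0.296394
sigma_true * epsilon_true = 508.41 * 0.296394 = 150.7 MPa


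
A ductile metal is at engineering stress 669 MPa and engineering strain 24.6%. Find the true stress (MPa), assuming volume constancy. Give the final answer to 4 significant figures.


sigma_true = sigma_eng * (1 + epsilon_eng)
sigma_true = 669 * (1 + 0.246)
sigma_true = 833.6 MPa


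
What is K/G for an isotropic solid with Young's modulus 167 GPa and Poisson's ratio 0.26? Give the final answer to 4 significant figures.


G = E / (2*(1+nu))
G = 167 / (2*(1+0.26)) = 66.2698 GPa
K = E / (3*(1-2*nu))
K = 167 / (3*(1-2*0.26)) = 115.972 GPa
K/G = 115.972 / 66.2698 = 1.75


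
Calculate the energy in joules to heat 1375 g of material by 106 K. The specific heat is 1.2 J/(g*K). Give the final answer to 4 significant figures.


Q = m * cp * dT
Q = 1375 * 1.2 * 106
Q = 174900 J


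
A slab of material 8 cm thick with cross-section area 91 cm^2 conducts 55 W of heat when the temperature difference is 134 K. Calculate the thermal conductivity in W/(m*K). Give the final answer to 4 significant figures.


k = Q*L / (A*dT)
L = 0.08 m, A = 9.1e-03 m^2
k = 55 * 0.08 / (9.1e-03 * 134)
k = 3.608 W/(m*K)


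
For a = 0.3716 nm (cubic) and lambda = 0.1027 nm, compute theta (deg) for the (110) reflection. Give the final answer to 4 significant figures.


d = a / sqrt(h^2+k^2+l^2)
d = 0.3716 / sqrt(2) = 0.262761 nm
lambda = 2*d*sin(theta)  =>  sin(theta) = lambda / (2*d)
sin(theta) = 0.1027 / (2 * 0.262761) = 0.195425
theta = 11.27 deg
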